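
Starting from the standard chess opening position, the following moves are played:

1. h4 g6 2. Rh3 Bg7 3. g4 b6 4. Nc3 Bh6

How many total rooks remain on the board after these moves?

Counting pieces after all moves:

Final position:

  a b c d e f g h
  ─────────────────
8│♜ ♞ ♝ ♛ ♚ · ♞ ♜│8
7│♟ · ♟ ♟ ♟ ♟ · ♟│7
6│· ♟ · · · · ♟ ♝│6
5│· · · · · · · ·│5
4│· · · · · · ♙ ♙│4
3│· · ♘ · · · · ♖│3
2│♙ ♙ ♙ ♙ ♙ ♙ · ·│2
1│♖ · ♗ ♕ ♔ ♗ ♘ ·│1
  ─────────────────
  a b c d e f g h


4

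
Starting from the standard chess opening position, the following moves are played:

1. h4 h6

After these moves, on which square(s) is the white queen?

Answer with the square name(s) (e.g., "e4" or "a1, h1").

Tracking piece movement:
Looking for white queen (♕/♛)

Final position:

  a b c d e f g h
  ─────────────────
8│♜ ♞ ♝ ♛ ♚ ♝ ♞ ♜│8
7│♟ ♟ ♟ ♟ ♟ ♟ ♟ ·│7
6│· · · · · · · ♟│6
5│· · · · · · · ·│5
4│· · · · · · · ♙│4
3│· · · · · · · ·│3
2│♙ ♙ ♙ ♙ ♙ ♙ ♙ ·│2
1│♖ ♘ ♗ ♕ ♔ ♗ ♘ ♖│1
  ─────────────────
  a b c d e f g h


d1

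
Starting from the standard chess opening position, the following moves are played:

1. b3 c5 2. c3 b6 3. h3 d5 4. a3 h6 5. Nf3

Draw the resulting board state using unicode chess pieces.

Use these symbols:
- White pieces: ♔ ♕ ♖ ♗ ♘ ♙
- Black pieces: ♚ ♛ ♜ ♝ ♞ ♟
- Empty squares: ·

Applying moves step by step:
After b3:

♜ ♞ ♝ ♛ ♚ ♝ ♞ ♜
♟ ♟ ♟ ♟ ♟ ♟ ♟ ♟
· · · · · · · ·
· · · · · · · ·
· · · · · · · ·
· ♙ · · · · · ·
♙ · ♙ ♙ ♙ ♙ ♙ ♙
♖ ♘ ♗ ♕ ♔ ♗ ♘ ♖


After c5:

♜ ♞ ♝ ♛ ♚ ♝ ♞ ♜
♟ ♟ · ♟ ♟ ♟ ♟ ♟
· · · · · · · ·
· · ♟ · · · · ·
· · · · · · · ·
· ♙ · · · · · ·
♙ · ♙ ♙ ♙ ♙ ♙ ♙
♖ ♘ ♗ ♕ ♔ ♗ ♘ ♖


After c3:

♜ ♞ ♝ ♛ ♚ ♝ ♞ ♜
♟ ♟ · ♟ ♟ ♟ ♟ ♟
· · · · · · · ·
· · ♟ · · · · ·
· · · · · · · ·
· ♙ ♙ · · · · ·
♙ · · ♙ ♙ ♙ ♙ ♙
♖ ♘ ♗ ♕ ♔ ♗ ♘ ♖


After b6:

♜ ♞ ♝ ♛ ♚ ♝ ♞ ♜
♟ · · ♟ ♟ ♟ ♟ ♟
· ♟ · · · · · ·
· · ♟ · · · · ·
· · · · · · · ·
· ♙ ♙ · · · · ·
♙ · · ♙ ♙ ♙ ♙ ♙
♖ ♘ ♗ ♕ ♔ ♗ ♘ ♖


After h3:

♜ ♞ ♝ ♛ ♚ ♝ ♞ ♜
♟ · · ♟ ♟ ♟ ♟ ♟
· ♟ · · · · · ·
· · ♟ · · · · ·
· · · · · · · ·
· ♙ ♙ · · · · ♙
♙ · · ♙ ♙ ♙ ♙ ·
♖ ♘ ♗ ♕ ♔ ♗ ♘ ♖


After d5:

♜ ♞ ♝ ♛ ♚ ♝ ♞ ♜
♟ · · · ♟ ♟ ♟ ♟
· ♟ · · · · · ·
· · ♟ ♟ · · · ·
· · · · · · · ·
· ♙ ♙ · · · · ♙
♙ · · ♙ ♙ ♙ ♙ ·
♖ ♘ ♗ ♕ ♔ ♗ ♘ ♖


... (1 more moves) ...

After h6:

♜ ♞ ♝ ♛ ♚ ♝ ♞ ♜
♟ · · · ♟ ♟ ♟ ·
· ♟ · · · · · ♟
· · ♟ ♟ · · · ·
· · · · · · · ·
♙ ♙ ♙ · · · · ♙
· · · ♙ ♙ ♙ ♙ ·
♖ ♘ ♗ ♕ ♔ ♗ ♘ ♖


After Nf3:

♜ ♞ ♝ ♛ ♚ ♝ ♞ ♜
♟ · · · ♟ ♟ ♟ ·
· ♟ · · · · · ♟
· · ♟ ♟ · · · ·
· · · · · · · ·
♙ ♙ ♙ · · ♘ · ♙
· · · ♙ ♙ ♙ ♙ ·
♖ ♘ ♗ ♕ ♔ ♗ · ♖



  a b c d e f g h
  ─────────────────
8│♜ ♞ ♝ ♛ ♚ ♝ ♞ ♜│8
7│♟ · · · ♟ ♟ ♟ ·│7
6│· ♟ · · · · · ♟│6
5│· · ♟ ♟ · · · ·│5
4│· · · · · · · ·│4
3│♙ ♙ ♙ · · ♘ · ♙│3
2│· · · ♙ ♙ ♙ ♙ ·│2
1│♖ ♘ ♗ ♕ ♔ ♗ · ♖│1
  ─────────────────
  a b c d e f g h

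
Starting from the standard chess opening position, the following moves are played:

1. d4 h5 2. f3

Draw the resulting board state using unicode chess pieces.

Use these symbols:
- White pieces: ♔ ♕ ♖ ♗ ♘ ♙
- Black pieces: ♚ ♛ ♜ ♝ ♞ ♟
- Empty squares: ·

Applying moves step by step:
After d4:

♜ ♞ ♝ ♛ ♚ ♝ ♞ ♜
♟ ♟ ♟ ♟ ♟ ♟ ♟ ♟
· · · · · · · ·
· · · · · · · ·
· · · ♙ · · · ·
· · · · · · · ·
♙ ♙ ♙ · ♙ ♙ ♙ ♙
♖ ♘ ♗ ♕ ♔ ♗ ♘ ♖


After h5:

♜ ♞ ♝ ♛ ♚ ♝ ♞ ♜
♟ ♟ ♟ ♟ ♟ ♟ ♟ ·
· · · · · · · ·
· · · · · · · ♟
· · · ♙ · · · ·
· · · · · · · ·
♙ ♙ ♙ · ♙ ♙ ♙ ♙
♖ ♘ ♗ ♕ ♔ ♗ ♘ ♖


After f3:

♜ ♞ ♝ ♛ ♚ ♝ ♞ ♜
♟ ♟ ♟ ♟ ♟ ♟ ♟ ·
· · · · · · · ·
· · · · · · · ♟
· · · ♙ · · · ·
· · · · · ♙ · ·
♙ ♙ ♙ · ♙ · ♙ ♙
♖ ♘ ♗ ♕ ♔ ♗ ♘ ♖



  a b c d e f g h
  ─────────────────
8│♜ ♞ ♝ ♛ ♚ ♝ ♞ ♜│8
7│♟ ♟ ♟ ♟ ♟ ♟ ♟ ·│7
6│· · · · · · · ·│6
5│· · · · · · · ♟│5
4│· · · ♙ · · · ·│4
3│· · · · · ♙ · ·│3
2│♙ ♙ ♙ · ♙ · ♙ ♙│2
1│♖ ♘ ♗ ♕ ♔ ♗ ♘ ♖│1
  ─────────────────
  a b c d e f g h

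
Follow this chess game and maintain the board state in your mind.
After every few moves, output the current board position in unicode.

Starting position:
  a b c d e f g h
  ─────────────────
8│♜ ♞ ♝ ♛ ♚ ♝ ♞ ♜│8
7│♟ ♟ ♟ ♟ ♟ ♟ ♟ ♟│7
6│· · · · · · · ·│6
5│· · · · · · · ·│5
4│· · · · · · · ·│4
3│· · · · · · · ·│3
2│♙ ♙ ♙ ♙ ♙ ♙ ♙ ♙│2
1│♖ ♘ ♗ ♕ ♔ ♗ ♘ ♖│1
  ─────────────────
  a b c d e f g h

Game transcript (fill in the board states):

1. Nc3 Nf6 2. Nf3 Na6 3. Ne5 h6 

  a b c d e f g h
  ─────────────────
8│♜ · ♝ ♛ ♚ ♝ · ♜│8
7│♟ ♟ ♟ ♟ ♟ ♟ ♟ ·│7
6│♞ · · · · ♞ · ♟│6
5│· · · · ♘ · · ·│5
4│· · · · · · · ·│4
3│· · ♘ · · · · ·│3
2│♙ ♙ ♙ ♙ ♙ ♙ ♙ ♙│2
1│♖ · ♗ ♕ ♔ ♗ · ♖│1
  ─────────────────
  a b c d e f g h

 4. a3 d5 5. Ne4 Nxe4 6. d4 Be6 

  a b c d e f g h
  ─────────────────
8│♜ · · ♛ ♚ ♝ · ♜│8
7│♟ ♟ ♟ · ♟ ♟ ♟ ·│7
6│♞ · · · ♝ · · ♟│6
5│· · · ♟ ♘ · · ·│5
4│· · · ♙ ♞ · · ·│4
3│♙ · · · · · · ·│3
2│· ♙ ♙ · ♙ ♙ ♙ ♙│2
1│♖ · ♗ ♕ ♔ ♗ · ♖│1
  ─────────────────
  a b c d e f g h

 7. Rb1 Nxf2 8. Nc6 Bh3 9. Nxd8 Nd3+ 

  a b c d e f g h
  ─────────────────
8│♜ · · ♘ ♚ ♝ · ♜│8
7│♟ ♟ ♟ · ♟ ♟ ♟ ·│7
6│♞ · · · · · · ♟│6
5│· · · ♟ · · · ·│5
4│· · · ♙ · · · ·│4
3│♙ · · ♞ · · · ♝│3
2│· ♙ ♙ · ♙ · ♙ ♙│2
1│· ♖ ♗ ♕ ♔ ♗ · ♖│1
  ─────────────────
  a b c d e f g h

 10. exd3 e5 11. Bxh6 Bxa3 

  a b c d e f g h
  ─────────────────
8│♜ · · ♘ ♚ · · ♜│8
7│♟ ♟ ♟ · · ♟ ♟ ·│7
6│♞ · · · · · · ♗│6
5│· · · ♟ ♟ · · ·│5
4│· · · ♙ · · · ·│4
3│♝ · · ♙ · · · ♝│3
2│· ♙ ♙ · · · ♙ ♙│2
1│· ♖ · ♕ ♔ ♗ · ♖│1
  ─────────────────
  a b c d e f g h


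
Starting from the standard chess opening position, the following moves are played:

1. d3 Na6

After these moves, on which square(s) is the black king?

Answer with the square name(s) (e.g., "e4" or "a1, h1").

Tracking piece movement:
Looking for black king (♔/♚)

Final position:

  a b c d e f g h
  ─────────────────
8│♜ · ♝ ♛ ♚ ♝ ♞ ♜│8
7│♟ ♟ ♟ ♟ ♟ ♟ ♟ ♟│7
6│♞ · · · · · · ·│6
5│· · · · · · · ·│5
4│· · · · · · · ·│4
3│· · · ♙ · · · ·│3
2│♙ ♙ ♙ · ♙ ♙ ♙ ♙│2
1│♖ ♘ ♗ ♕ ♔ ♗ ♘ ♖│1
  ─────────────────
  a b c d e f g h


e8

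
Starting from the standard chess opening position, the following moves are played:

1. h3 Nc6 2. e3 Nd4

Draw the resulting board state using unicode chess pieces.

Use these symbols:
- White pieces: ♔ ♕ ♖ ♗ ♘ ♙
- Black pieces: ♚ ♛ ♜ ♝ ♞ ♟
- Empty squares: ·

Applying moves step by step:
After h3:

♜ ♞ ♝ ♛ ♚ ♝ ♞ ♜
♟ ♟ ♟ ♟ ♟ ♟ ♟ ♟
· · · · · · · ·
· · · · · · · ·
· · · · · · · ·
· · · · · · · ♙
♙ ♙ ♙ ♙ ♙ ♙ ♙ ·
♖ ♘ ♗ ♕ ♔ ♗ ♘ ♖


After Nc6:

♜ · ♝ ♛ ♚ ♝ ♞ ♜
♟ ♟ ♟ ♟ ♟ ♟ ♟ ♟
· · ♞ · · · · ·
· · · · · · · ·
· · · · · · · ·
· · · · · · · ♙
♙ ♙ ♙ ♙ ♙ ♙ ♙ ·
♖ ♘ ♗ ♕ ♔ ♗ ♘ ♖


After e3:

♜ · ♝ ♛ ♚ ♝ ♞ ♜
♟ ♟ ♟ ♟ ♟ ♟ ♟ ♟
· · ♞ · · · · ·
· · · · · · · ·
· · · · · · · ·
· · · · ♙ · · ♙
♙ ♙ ♙ ♙ · ♙ ♙ ·
♖ ♘ ♗ ♕ ♔ ♗ ♘ ♖


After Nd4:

♜ · ♝ ♛ ♚ ♝ ♞ ♜
♟ ♟ ♟ ♟ ♟ ♟ ♟ ♟
· · · · · · · ·
· · · · · · · ·
· · · ♞ · · · ·
· · · · ♙ · · ♙
♙ ♙ ♙ ♙ · ♙ ♙ ·
♖ ♘ ♗ ♕ ♔ ♗ ♘ ♖



  a b c d e f g h
  ─────────────────
8│♜ · ♝ ♛ ♚ ♝ ♞ ♜│8
7│♟ ♟ ♟ ♟ ♟ ♟ ♟ ♟│7
6│· · · · · · · ·│6
5│· · · · · · · ·│5
4│· · · ♞ · · · ·│4
3│· · · · ♙ · · ♙│3
2│♙ ♙ ♙ ♙ · ♙ ♙ ·│2
1│♖ ♘ ♗ ♕ ♔ ♗ ♘ ♖│1
  ─────────────────
  a b c d e f g h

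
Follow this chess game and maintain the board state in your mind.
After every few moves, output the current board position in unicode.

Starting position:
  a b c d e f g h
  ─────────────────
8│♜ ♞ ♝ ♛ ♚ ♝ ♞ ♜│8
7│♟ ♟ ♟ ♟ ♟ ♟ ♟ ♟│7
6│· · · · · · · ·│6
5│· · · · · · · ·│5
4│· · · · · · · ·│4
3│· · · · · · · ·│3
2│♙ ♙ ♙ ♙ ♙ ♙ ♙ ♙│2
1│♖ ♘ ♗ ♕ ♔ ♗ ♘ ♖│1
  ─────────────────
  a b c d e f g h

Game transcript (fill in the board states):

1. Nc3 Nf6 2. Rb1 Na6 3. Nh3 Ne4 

  a b c d e f g h
  ─────────────────
8│♜ · ♝ ♛ ♚ ♝ · ♜│8
7│♟ ♟ ♟ ♟ ♟ ♟ ♟ ♟│7
6│♞ · · · · · · ·│6
5│· · · · · · · ·│5
4│· · · · ♞ · · ·│4
3│· · ♘ · · · · ♘│3
2│♙ ♙ ♙ ♙ ♙ ♙ ♙ ♙│2
1│· ♖ ♗ ♕ ♔ ♗ · ♖│1
  ─────────────────
  a b c d e f g h

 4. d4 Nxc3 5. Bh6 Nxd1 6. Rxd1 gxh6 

  a b c d e f g h
  ─────────────────
8│♜ · ♝ ♛ ♚ ♝ · ♜│8
7│♟ ♟ ♟ ♟ ♟ ♟ · ♟│7
6│♞ · · · · · · ♟│6
5│· · · · · · · ·│5
4│· · · ♙ · · · ·│4
3│· · · · · · · ♘│3
2│♙ ♙ ♙ · ♙ ♙ ♙ ♙│2
1│· · · ♖ ♔ ♗ · ♖│1
  ─────────────────
  a b c d e f g h

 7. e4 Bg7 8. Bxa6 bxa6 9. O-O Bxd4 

  a b c d e f g h
  ─────────────────
8│♜ · ♝ ♛ ♚ · · ♜│8
7│♟ · ♟ ♟ ♟ ♟ · ♟│7
6│♟ · · · · · · ♟│6
5│· · · · · · · ·│5
4│· · · ♝ ♙ · · ·│4
3│· · · · · · · ♘│3
2│♙ ♙ ♙ · · ♙ ♙ ♙│2
1│· · · ♖ · ♖ ♔ ·│1
  ─────────────────
  a b c d e f g h

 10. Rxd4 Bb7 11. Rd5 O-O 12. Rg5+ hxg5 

  a b c d e f g h
  ─────────────────
8│♜ · · ♛ · ♜ ♚ ·│8
7│♟ ♝ ♟ ♟ ♟ ♟ · ♟│7
6│♟ · · · · · · ·│6
5│· · · · · · ♟ ·│5
4│· · · · ♙ · · ·│4
3│· · · · · · · ♘│3
2│♙ ♙ ♙ · · ♙ ♙ ♙│2
1│· · · · · ♖ ♔ ·│1
  ─────────────────
  a b c d e f g h

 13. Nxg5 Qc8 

  a b c d e f g h
  ─────────────────
8│♜ · ♛ · · ♜ ♚ ·│8
7│♟ ♝ ♟ ♟ ♟ ♟ · ♟│7
6│♟ · · · · · · ·│6
5│· · · · · · ♘ ·│5
4│· · · · ♙ · · ·│4
3│· · · · · · · ·│3
2│♙ ♙ ♙ · · ♙ ♙ ♙│2
1│· · · · · ♖ ♔ ·│1
  ─────────────────
  a b c d e f g h


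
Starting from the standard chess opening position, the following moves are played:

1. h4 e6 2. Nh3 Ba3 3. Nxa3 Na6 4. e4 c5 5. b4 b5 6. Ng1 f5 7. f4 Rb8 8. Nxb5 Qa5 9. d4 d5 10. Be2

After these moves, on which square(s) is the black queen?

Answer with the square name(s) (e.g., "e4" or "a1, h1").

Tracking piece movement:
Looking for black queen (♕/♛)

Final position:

  a b c d e f g h
  ─────────────────
8│· ♜ ♝ · ♚ · ♞ ♜│8
7│♟ · · · · · ♟ ♟│7
6│♞ · · · ♟ · · ·│6
5│♛ ♘ ♟ ♟ · ♟ · ·│5
4│· ♙ · ♙ ♙ ♙ · ♙│4
3│· · · · · · · ·│3
2│♙ · ♙ · ♗ · ♙ ·│2
1│♖ · ♗ ♕ ♔ · ♘ ♖│1
  ─────────────────
  a b c d e f g h


a5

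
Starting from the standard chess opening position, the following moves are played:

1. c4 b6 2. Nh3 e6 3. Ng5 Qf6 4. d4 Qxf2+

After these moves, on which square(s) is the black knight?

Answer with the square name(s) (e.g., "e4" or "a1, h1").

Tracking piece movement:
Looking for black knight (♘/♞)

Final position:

  a b c d e f g h
  ─────────────────
8│♜ ♞ ♝ · ♚ ♝ ♞ ♜│8
7│♟ · ♟ ♟ · ♟ ♟ ♟│7
6│· ♟ · · ♟ · · ·│6
5│· · · · · · ♘ ·│5
4│· · ♙ ♙ · · · ·│4
3│· · · · · · · ·│3
2│♙ ♙ · · ♙ ♛ ♙ ♙│2
1│♖ ♘ ♗ ♕ ♔ ♗ · ♖│1
  ─────────────────
  a b c d e f g h


b8, g8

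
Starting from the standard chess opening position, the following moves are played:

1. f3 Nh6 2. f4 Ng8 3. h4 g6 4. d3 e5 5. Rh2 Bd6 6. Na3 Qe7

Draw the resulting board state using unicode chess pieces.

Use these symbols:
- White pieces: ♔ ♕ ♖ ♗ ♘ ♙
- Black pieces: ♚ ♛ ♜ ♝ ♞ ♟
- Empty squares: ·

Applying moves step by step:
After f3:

♜ ♞ ♝ ♛ ♚ ♝ ♞ ♜
♟ ♟ ♟ ♟ ♟ ♟ ♟ ♟
· · · · · · · ·
· · · · · · · ·
· · · · · · · ·
· · · · · ♙ · ·
♙ ♙ ♙ ♙ ♙ · ♙ ♙
♖ ♘ ♗ ♕ ♔ ♗ ♘ ♖


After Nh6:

♜ ♞ ♝ ♛ ♚ ♝ · ♜
♟ ♟ ♟ ♟ ♟ ♟ ♟ ♟
· · · · · · · ♞
· · · · · · · ·
· · · · · · · ·
· · · · · ♙ · ·
♙ ♙ ♙ ♙ ♙ · ♙ ♙
♖ ♘ ♗ ♕ ♔ ♗ ♘ ♖


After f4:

♜ ♞ ♝ ♛ ♚ ♝ · ♜
♟ ♟ ♟ ♟ ♟ ♟ ♟ ♟
· · · · · · · ♞
· · · · · · · ·
· · · · · ♙ · ·
· · · · · · · ·
♙ ♙ ♙ ♙ ♙ · ♙ ♙
♖ ♘ ♗ ♕ ♔ ♗ ♘ ♖


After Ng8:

♜ ♞ ♝ ♛ ♚ ♝ ♞ ♜
♟ ♟ ♟ ♟ ♟ ♟ ♟ ♟
· · · · · · · ·
· · · · · · · ·
· · · · · ♙ · ·
· · · · · · · ·
♙ ♙ ♙ ♙ ♙ · ♙ ♙
♖ ♘ ♗ ♕ ♔ ♗ ♘ ♖


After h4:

♜ ♞ ♝ ♛ ♚ ♝ ♞ ♜
♟ ♟ ♟ ♟ ♟ ♟ ♟ ♟
· · · · · · · ·
· · · · · · · ·
· · · · · ♙ · ♙
· · · · · · · ·
♙ ♙ ♙ ♙ ♙ · ♙ ·
♖ ♘ ♗ ♕ ♔ ♗ ♘ ♖


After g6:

♜ ♞ ♝ ♛ ♚ ♝ ♞ ♜
♟ ♟ ♟ ♟ ♟ ♟ · ♟
· · · · · · ♟ ·
· · · · · · · ·
· · · · · ♙ · ♙
· · · · · · · ·
♙ ♙ ♙ ♙ ♙ · ♙ ·
♖ ♘ ♗ ♕ ♔ ♗ ♘ ♖


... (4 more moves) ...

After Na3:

♜ ♞ ♝ ♛ ♚ · ♞ ♜
♟ ♟ ♟ ♟ · ♟ · ♟
· · · ♝ · · ♟ ·
· · · · ♟ · · ·
· · · · · ♙ · ♙
♘ · · ♙ · · · ·
♙ ♙ ♙ · ♙ · ♙ ♖
♖ · ♗ ♕ ♔ ♗ ♘ ·


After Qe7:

♜ ♞ ♝ · ♚ · ♞ ♜
♟ ♟ ♟ ♟ ♛ ♟ · ♟
· · · ♝ · · ♟ ·
· · · · ♟ · · ·
· · · · · ♙ · ♙
♘ · · ♙ · · · ·
♙ ♙ ♙ · ♙ · ♙ ♖
♖ · ♗ ♕ ♔ ♗ ♘ ·



  a b c d e f g h
  ─────────────────
8│♜ ♞ ♝ · ♚ · ♞ ♜│8
7│♟ ♟ ♟ ♟ ♛ ♟ · ♟│7
6│· · · ♝ · · ♟ ·│6
5│· · · · ♟ · · ·│5
4│· · · · · ♙ · ♙│4
3│♘ · · ♙ · · · ·│3
2│♙ ♙ ♙ · ♙ · ♙ ♖│2
1│♖ · ♗ ♕ ♔ ♗ ♘ ·│1
  ─────────────────
  a b c d e f g h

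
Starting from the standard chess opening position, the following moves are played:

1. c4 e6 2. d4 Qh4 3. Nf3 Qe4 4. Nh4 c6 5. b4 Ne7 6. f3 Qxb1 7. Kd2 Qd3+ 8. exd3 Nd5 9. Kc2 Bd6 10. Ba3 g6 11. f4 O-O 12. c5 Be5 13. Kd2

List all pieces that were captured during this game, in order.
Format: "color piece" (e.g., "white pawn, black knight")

Tracking captures:
  Qxb1: captured white knight
  exd3: captured black queen

white knight, black queen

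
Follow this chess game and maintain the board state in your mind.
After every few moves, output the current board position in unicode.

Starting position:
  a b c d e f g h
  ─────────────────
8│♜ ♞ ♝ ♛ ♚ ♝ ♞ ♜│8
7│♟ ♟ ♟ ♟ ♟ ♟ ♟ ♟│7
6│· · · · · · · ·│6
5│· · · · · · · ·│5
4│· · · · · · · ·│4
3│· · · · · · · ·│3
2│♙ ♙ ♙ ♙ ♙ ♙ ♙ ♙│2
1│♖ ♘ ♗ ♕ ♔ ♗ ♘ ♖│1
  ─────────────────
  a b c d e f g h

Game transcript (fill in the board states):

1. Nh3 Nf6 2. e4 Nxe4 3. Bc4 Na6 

  a b c d e f g h
  ─────────────────
8│♜ · ♝ ♛ ♚ ♝ · ♜│8
7│♟ ♟ ♟ ♟ ♟ ♟ ♟ ♟│7
6│♞ · · · · · · ·│6
5│· · · · · · · ·│5
4│· · ♗ · ♞ · · ·│4
3│· · · · · · · ♘│3
2│♙ ♙ ♙ ♙ · ♙ ♙ ♙│2
1│♖ ♘ ♗ ♕ ♔ · · ♖│1
  ─────────────────
  a b c d e f g h

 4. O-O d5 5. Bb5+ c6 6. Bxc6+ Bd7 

  a b c d e f g h
  ─────────────────
8│♜ · · ♛ ♚ ♝ · ♜│8
7│♟ ♟ · ♝ ♟ ♟ ♟ ♟│7
6│♞ · ♗ · · · · ·│6
5│· · · ♟ · · · ·│5
4│· · · · ♞ · · ·│4
3│· · · · · · · ♘│3
2│♙ ♙ ♙ ♙ · ♙ ♙ ♙│2
1│♖ ♘ ♗ ♕ · ♖ ♔ ·│1
  ─────────────────
  a b c d e f g h

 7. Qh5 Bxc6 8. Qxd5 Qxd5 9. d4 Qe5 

  a b c d e f g h
  ─────────────────
8│♜ · · · ♚ ♝ · ♜│8
7│♟ ♟ · · ♟ ♟ ♟ ♟│7
6│♞ · ♝ · · · · ·│6
5│· · · · ♛ · · ·│5
4│· · · ♙ ♞ · · ·│4
3│· · · · · · · ♘│3
2│♙ ♙ ♙ · · ♙ ♙ ♙│2
1│♖ ♘ ♗ · · ♖ ♔ ·│1
  ─────────────────
  a b c d e f g h

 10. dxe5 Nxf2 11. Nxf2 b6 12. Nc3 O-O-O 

  a b c d e f g h
  ─────────────────
8│· · ♚ ♜ · ♝ · ♜│8
7│♟ · · · ♟ ♟ ♟ ♟│7
6│♞ ♟ ♝ · · · · ·│6
5│· · · · ♙ · · ·│5
4│· · · · · · · ·│4
3│· · ♘ · · · · ·│3
2│♙ ♙ ♙ · · ♘ ♙ ♙│2
1│♖ · ♗ · · ♖ ♔ ·│1
  ─────────────────
  a b c d e f g h

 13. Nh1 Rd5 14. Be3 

  a b c d e f g h
  ─────────────────
8│· · ♚ · · ♝ · ♜│8
7│♟ · · · ♟ ♟ ♟ ♟│7
6│♞ ♟ ♝ · · · · ·│6
5│· · · ♜ ♙ · · ·│5
4│· · · · · · · ·│4
3│· · ♘ · ♗ · · ·│3
2│♙ ♙ ♙ · · · ♙ ♙│2
1│♖ · · · · ♖ ♔ ♘│1
  ─────────────────
  a b c d e f g h


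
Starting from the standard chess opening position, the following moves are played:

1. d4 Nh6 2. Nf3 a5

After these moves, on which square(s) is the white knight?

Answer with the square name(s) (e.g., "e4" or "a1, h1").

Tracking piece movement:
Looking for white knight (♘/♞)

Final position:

  a b c d e f g h
  ─────────────────
8│♜ ♞ ♝ ♛ ♚ ♝ · ♜│8
7│· ♟ ♟ ♟ ♟ ♟ ♟ ♟│7
6│· · · · · · · ♞│6
5│♟ · · · · · · ·│5
4│· · · ♙ · · · ·│4
3│· · · · · ♘ · ·│3
2│♙ ♙ ♙ · ♙ ♙ ♙ ♙│2
1│♖ ♘ ♗ ♕ ♔ ♗ · ♖│1
  ─────────────────
  a b c d e f g h


b1, f3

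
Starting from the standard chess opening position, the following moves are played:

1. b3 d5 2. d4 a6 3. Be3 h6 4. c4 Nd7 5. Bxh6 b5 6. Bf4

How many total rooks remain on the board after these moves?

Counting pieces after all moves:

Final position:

  a b c d e f g h
  ─────────────────
8│♜ · ♝ ♛ ♚ ♝ ♞ ♜│8
7│· · ♟ ♞ ♟ ♟ ♟ ·│7
6│♟ · · · · · · ·│6
5│· ♟ · ♟ · · · ·│5
4│· · ♙ ♙ · ♗ · ·│4
3│· ♙ · · · · · ·│3
2│♙ · · · ♙ ♙ ♙ ♙│2
1│♖ ♘ · ♕ ♔ ♗ ♘ ♖│1
  ─────────────────
  a b c d e f g h


4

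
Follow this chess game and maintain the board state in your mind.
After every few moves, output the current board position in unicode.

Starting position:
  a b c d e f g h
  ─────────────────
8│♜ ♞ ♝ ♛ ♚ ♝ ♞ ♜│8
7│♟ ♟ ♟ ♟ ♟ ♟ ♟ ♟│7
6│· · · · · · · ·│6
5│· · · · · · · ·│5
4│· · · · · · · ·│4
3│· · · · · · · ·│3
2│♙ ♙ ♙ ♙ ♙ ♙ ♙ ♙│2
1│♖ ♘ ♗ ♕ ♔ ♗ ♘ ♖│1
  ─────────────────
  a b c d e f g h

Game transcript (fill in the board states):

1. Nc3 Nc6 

  a b c d e f g h
  ─────────────────
8│♜ · ♝ ♛ ♚ ♝ ♞ ♜│8
7│♟ ♟ ♟ ♟ ♟ ♟ ♟ ♟│7
6│· · ♞ · · · · ·│6
5│· · · · · · · ·│5
4│· · · · · · · ·│4
3│· · ♘ · · · · ·│3
2│♙ ♙ ♙ ♙ ♙ ♙ ♙ ♙│2
1│♖ · ♗ ♕ ♔ ♗ ♘ ♖│1
  ─────────────────
  a b c d e f g h

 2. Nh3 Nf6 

  a b c d e f g h
  ─────────────────
8│♜ · ♝ ♛ ♚ ♝ · ♜│8
7│♟ ♟ ♟ ♟ ♟ ♟ ♟ ♟│7
6│· · ♞ · · ♞ · ·│6
5│· · · · · · · ·│5
4│· · · · · · · ·│4
3│· · ♘ · · · · ♘│3
2│♙ ♙ ♙ ♙ ♙ ♙ ♙ ♙│2
1│♖ · ♗ ♕ ♔ ♗ · ♖│1
  ─────────────────
  a b c d e f g h

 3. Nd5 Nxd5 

  a b c d e f g h
  ─────────────────
8│♜ · ♝ ♛ ♚ ♝ · ♜│8
7│♟ ♟ ♟ ♟ ♟ ♟ ♟ ♟│7
6│· · ♞ · · · · ·│6
5│· · · ♞ · · · ·│5
4│· · · · · · · ·│4
3│· · · · · · · ♘│3
2│♙ ♙ ♙ ♙ ♙ ♙ ♙ ♙│2
1│♖ · ♗ ♕ ♔ ♗ · ♖│1
  ─────────────────
  a b c d e f g h

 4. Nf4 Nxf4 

  a b c d e f g h
  ─────────────────
8│♜ · ♝ ♛ ♚ ♝ · ♜│8
7│♟ ♟ ♟ ♟ ♟ ♟ ♟ ♟│7
6│· · ♞ · · · · ·│6
5│· · · · · · · ·│5
4│· · · · · ♞ · ·│4
3│· · · · · · · ·│3
2│♙ ♙ ♙ ♙ ♙ ♙ ♙ ♙│2
1│♖ · ♗ ♕ ♔ ♗ · ♖│1
  ─────────────────
  a b c d e f g h



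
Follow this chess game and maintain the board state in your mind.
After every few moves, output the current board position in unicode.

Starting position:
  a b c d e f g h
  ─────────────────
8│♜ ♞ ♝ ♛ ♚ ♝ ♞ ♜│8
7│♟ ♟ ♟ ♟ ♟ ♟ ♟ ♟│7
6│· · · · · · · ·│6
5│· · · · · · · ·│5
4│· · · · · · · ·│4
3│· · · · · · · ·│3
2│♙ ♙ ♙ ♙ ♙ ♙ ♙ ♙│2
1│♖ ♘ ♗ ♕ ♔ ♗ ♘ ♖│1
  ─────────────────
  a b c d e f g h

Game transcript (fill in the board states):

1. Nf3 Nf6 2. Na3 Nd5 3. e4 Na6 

  a b c d e f g h
  ─────────────────
8│♜ · ♝ ♛ ♚ ♝ · ♜│8
7│♟ ♟ ♟ ♟ ♟ ♟ ♟ ♟│7
6│♞ · · · · · · ·│6
5│· · · ♞ · · · ·│5
4│· · · · ♙ · · ·│4
3│♘ · · · · ♘ · ·│3
2│♙ ♙ ♙ ♙ · ♙ ♙ ♙│2
1│♖ · ♗ ♕ ♔ ♗ · ♖│1
  ─────────────────
  a b c d e f g h

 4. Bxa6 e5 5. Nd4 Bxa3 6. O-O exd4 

  a b c d e f g h
  ─────────────────
8│♜ · ♝ ♛ ♚ · · ♜│8
7│♟ ♟ ♟ ♟ · ♟ ♟ ♟│7
6│♗ · · · · · · ·│6
5│· · · ♞ · · · ·│5
4│· · · ♟ ♙ · · ·│4
3│♝ · · · · · · ·│3
2│♙ ♙ ♙ ♙ · ♙ ♙ ♙│2
1│♖ · ♗ ♕ · ♖ ♔ ·│1
  ─────────────────
  a b c d e f g h

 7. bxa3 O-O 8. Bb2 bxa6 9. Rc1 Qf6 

  a b c d e f g h
  ─────────────────
8│♜ · ♝ · · ♜ ♚ ·│8
7│♟ · ♟ ♟ · ♟ ♟ ♟│7
6│♟ · · · · ♛ · ·│6
5│· · · ♞ · · · ·│5
4│· · · ♟ ♙ · · ·│4
3│♙ · · · · · · ·│3
2│♙ ♗ ♙ ♙ · ♙ ♙ ♙│2
1│· · ♖ ♕ · ♖ ♔ ·│1
  ─────────────────
  a b c d e f g h

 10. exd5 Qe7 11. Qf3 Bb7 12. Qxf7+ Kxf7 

  a b c d e f g h
  ─────────────────
8│♜ · · · · ♜ · ·│8
7│♟ ♝ ♟ ♟ ♛ ♚ ♟ ♟│7
6│♟ · · · · · · ·│6
5│· · · ♙ · · · ·│5
4│· · · ♟ · · · ·│4
3│♙ · · · · · · ·│3
2│♙ ♗ ♙ ♙ · ♙ ♙ ♙│2
1│· · ♖ · · ♖ ♔ ·│1
  ─────────────────
  a b c d e f g h



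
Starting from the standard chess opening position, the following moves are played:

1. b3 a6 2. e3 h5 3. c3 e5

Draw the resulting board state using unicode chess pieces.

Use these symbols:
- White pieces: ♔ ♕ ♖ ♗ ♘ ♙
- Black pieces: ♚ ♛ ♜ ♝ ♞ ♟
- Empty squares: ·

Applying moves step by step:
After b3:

♜ ♞ ♝ ♛ ♚ ♝ ♞ ♜
♟ ♟ ♟ ♟ ♟ ♟ ♟ ♟
· · · · · · · ·
· · · · · · · ·
· · · · · · · ·
· ♙ · · · · · ·
♙ · ♙ ♙ ♙ ♙ ♙ ♙
♖ ♘ ♗ ♕ ♔ ♗ ♘ ♖


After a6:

♜ ♞ ♝ ♛ ♚ ♝ ♞ ♜
· ♟ ♟ ♟ ♟ ♟ ♟ ♟
♟ · · · · · · ·
· · · · · · · ·
· · · · · · · ·
· ♙ · · · · · ·
♙ · ♙ ♙ ♙ ♙ ♙ ♙
♖ ♘ ♗ ♕ ♔ ♗ ♘ ♖


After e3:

♜ ♞ ♝ ♛ ♚ ♝ ♞ ♜
· ♟ ♟ ♟ ♟ ♟ ♟ ♟
♟ · · · · · · ·
· · · · · · · ·
· · · · · · · ·
· ♙ · · ♙ · · ·
♙ · ♙ ♙ · ♙ ♙ ♙
♖ ♘ ♗ ♕ ♔ ♗ ♘ ♖


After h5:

♜ ♞ ♝ ♛ ♚ ♝ ♞ ♜
· ♟ ♟ ♟ ♟ ♟ ♟ ·
♟ · · · · · · ·
· · · · · · · ♟
· · · · · · · ·
· ♙ · · ♙ · · ·
♙ · ♙ ♙ · ♙ ♙ ♙
♖ ♘ ♗ ♕ ♔ ♗ ♘ ♖


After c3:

♜ ♞ ♝ ♛ ♚ ♝ ♞ ♜
· ♟ ♟ ♟ ♟ ♟ ♟ ·
♟ · · · · · · ·
· · · · · · · ♟
· · · · · · · ·
· ♙ ♙ · ♙ · · ·
♙ · · ♙ · ♙ ♙ ♙
♖ ♘ ♗ ♕ ♔ ♗ ♘ ♖


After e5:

♜ ♞ ♝ ♛ ♚ ♝ ♞ ♜
· ♟ ♟ ♟ · ♟ ♟ ·
♟ · · · · · · ·
· · · · ♟ · · ♟
· · · · · · · ·
· ♙ ♙ · ♙ · · ·
♙ · · ♙ · ♙ ♙ ♙
♖ ♘ ♗ ♕ ♔ ♗ ♘ ♖



  a b c d e f g h
  ─────────────────
8│♜ ♞ ♝ ♛ ♚ ♝ ♞ ♜│8
7│· ♟ ♟ ♟ · ♟ ♟ ·│7
6│♟ · · · · · · ·│6
5│· · · · ♟ · · ♟│5
4│· · · · · · · ·│4
3│· ♙ ♙ · ♙ · · ·│3
2│♙ · · ♙ · ♙ ♙ ♙│2
1│♖ ♘ ♗ ♕ ♔ ♗ ♘ ♖│1
  ─────────────────
  a b c d e f g h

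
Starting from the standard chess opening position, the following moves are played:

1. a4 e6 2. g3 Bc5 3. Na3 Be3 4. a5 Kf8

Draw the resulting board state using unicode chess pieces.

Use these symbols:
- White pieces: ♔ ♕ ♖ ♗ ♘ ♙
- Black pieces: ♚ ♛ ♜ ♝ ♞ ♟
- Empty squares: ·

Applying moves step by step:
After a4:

♜ ♞ ♝ ♛ ♚ ♝ ♞ ♜
♟ ♟ ♟ ♟ ♟ ♟ ♟ ♟
· · · · · · · ·
· · · · · · · ·
♙ · · · · · · ·
· · · · · · · ·
· ♙ ♙ ♙ ♙ ♙ ♙ ♙
♖ ♘ ♗ ♕ ♔ ♗ ♘ ♖


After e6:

♜ ♞ ♝ ♛ ♚ ♝ ♞ ♜
♟ ♟ ♟ ♟ · ♟ ♟ ♟
· · · · ♟ · · ·
· · · · · · · ·
♙ · · · · · · ·
· · · · · · · ·
· ♙ ♙ ♙ ♙ ♙ ♙ ♙
♖ ♘ ♗ ♕ ♔ ♗ ♘ ♖


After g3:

♜ ♞ ♝ ♛ ♚ ♝ ♞ ♜
♟ ♟ ♟ ♟ · ♟ ♟ ♟
· · · · ♟ · · ·
· · · · · · · ·
♙ · · · · · · ·
· · · · · · ♙ ·
· ♙ ♙ ♙ ♙ ♙ · ♙
♖ ♘ ♗ ♕ ♔ ♗ ♘ ♖


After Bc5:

♜ ♞ ♝ ♛ ♚ · ♞ ♜
♟ ♟ ♟ ♟ · ♟ ♟ ♟
· · · · ♟ · · ·
· · ♝ · · · · ·
♙ · · · · · · ·
· · · · · · ♙ ·
· ♙ ♙ ♙ ♙ ♙ · ♙
♖ ♘ ♗ ♕ ♔ ♗ ♘ ♖


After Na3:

♜ ♞ ♝ ♛ ♚ · ♞ ♜
♟ ♟ ♟ ♟ · ♟ ♟ ♟
· · · · ♟ · · ·
· · ♝ · · · · ·
♙ · · · · · · ·
♘ · · · · · ♙ ·
· ♙ ♙ ♙ ♙ ♙ · ♙
♖ · ♗ ♕ ♔ ♗ ♘ ♖


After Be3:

♜ ♞ ♝ ♛ ♚ · ♞ ♜
♟ ♟ ♟ ♟ · ♟ ♟ ♟
· · · · ♟ · · ·
· · · · · · · ·
♙ · · · · · · ·
♘ · · · ♝ · ♙ ·
· ♙ ♙ ♙ ♙ ♙ · ♙
♖ · ♗ ♕ ♔ ♗ ♘ ♖


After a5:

♜ ♞ ♝ ♛ ♚ · ♞ ♜
♟ ♟ ♟ ♟ · ♟ ♟ ♟
· · · · ♟ · · ·
♙ · · · · · · ·
· · · · · · · ·
♘ · · · ♝ · ♙ ·
· ♙ ♙ ♙ ♙ ♙ · ♙
♖ · ♗ ♕ ♔ ♗ ♘ ♖


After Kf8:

♜ ♞ ♝ ♛ · ♚ ♞ ♜
♟ ♟ ♟ ♟ · ♟ ♟ ♟
· · · · ♟ · · ·
♙ · · · · · · ·
· · · · · · · ·
♘ · · · ♝ · ♙ ·
· ♙ ♙ ♙ ♙ ♙ · ♙
♖ · ♗ ♕ ♔ ♗ ♘ ♖



  a b c d e f g h
  ─────────────────
8│♜ ♞ ♝ ♛ · ♚ ♞ ♜│8
7│♟ ♟ ♟ ♟ · ♟ ♟ ♟│7
6│· · · · ♟ · · ·│6
5│♙ · · · · · · ·│5
4│· · · · · · · ·│4
3│♘ · · · ♝ · ♙ ·│3
2│· ♙ ♙ ♙ ♙ ♙ · ♙│2
1│♖ · ♗ ♕ ♔ ♗ ♘ ♖│1
  ─────────────────
  a b c d e f g h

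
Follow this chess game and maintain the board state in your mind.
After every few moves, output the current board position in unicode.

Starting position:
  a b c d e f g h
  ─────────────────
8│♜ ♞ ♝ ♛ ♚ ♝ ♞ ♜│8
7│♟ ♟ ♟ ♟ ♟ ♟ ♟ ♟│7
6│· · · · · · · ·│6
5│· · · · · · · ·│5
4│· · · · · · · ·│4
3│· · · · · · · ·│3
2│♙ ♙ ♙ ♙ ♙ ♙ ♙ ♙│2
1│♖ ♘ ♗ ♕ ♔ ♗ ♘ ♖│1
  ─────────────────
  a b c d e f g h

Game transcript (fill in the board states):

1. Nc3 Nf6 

  a b c d e f g h
  ─────────────────
8│♜ ♞ ♝ ♛ ♚ ♝ · ♜│8
7│♟ ♟ ♟ ♟ ♟ ♟ ♟ ♟│7
6│· · · · · ♞ · ·│6
5│· · · · · · · ·│5
4│· · · · · · · ·│4
3│· · ♘ · · · · ·│3
2│♙ ♙ ♙ ♙ ♙ ♙ ♙ ♙│2
1│♖ · ♗ ♕ ♔ ♗ ♘ ♖│1
  ─────────────────
  a b c d e f g h

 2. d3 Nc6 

  a b c d e f g h
  ─────────────────
8│♜ · ♝ ♛ ♚ ♝ · ♜│8
7│♟ ♟ ♟ ♟ ♟ ♟ ♟ ♟│7
6│· · ♞ · · ♞ · ·│6
5│· · · · · · · ·│5
4│· · · · · · · ·│4
3│· · ♘ ♙ · · · ·│3
2│♙ ♙ ♙ · ♙ ♙ ♙ ♙│2
1│♖ · ♗ ♕ ♔ ♗ ♘ ♖│1
  ─────────────────
  a b c d e f g h

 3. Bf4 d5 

  a b c d e f g h
  ─────────────────
8│♜ · ♝ ♛ ♚ ♝ · ♜│8
7│♟ ♟ ♟ · ♟ ♟ ♟ ♟│7
6│· · ♞ · · ♞ · ·│6
5│· · · ♟ · · · ·│5
4│· · · · · ♗ · ·│4
3│· · ♘ ♙ · · · ·│3
2│♙ ♙ ♙ · ♙ ♙ ♙ ♙│2
1│♖ · · ♕ ♔ ♗ ♘ ♖│1
  ─────────────────
  a b c d e f g h

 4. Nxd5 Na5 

  a b c d e f g h
  ─────────────────
8│♜ · ♝ ♛ ♚ ♝ · ♜│8
7│♟ ♟ ♟ · ♟ ♟ ♟ ♟│7
6│· · · · · ♞ · ·│6
5│♞ · · ♘ · · · ·│5
4│· · · · · ♗ · ·│4
3│· · · ♙ · · · ·│3
2│♙ ♙ ♙ · ♙ ♙ ♙ ♙│2
1│♖ · · ♕ ♔ ♗ ♘ ♖│1
  ─────────────────
  a b c d e f g h



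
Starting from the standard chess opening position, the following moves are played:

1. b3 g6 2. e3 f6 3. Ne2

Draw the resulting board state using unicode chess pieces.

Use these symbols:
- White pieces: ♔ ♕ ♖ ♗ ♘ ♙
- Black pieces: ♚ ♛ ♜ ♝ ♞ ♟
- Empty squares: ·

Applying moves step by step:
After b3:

♜ ♞ ♝ ♛ ♚ ♝ ♞ ♜
♟ ♟ ♟ ♟ ♟ ♟ ♟ ♟
· · · · · · · ·
· · · · · · · ·
· · · · · · · ·
· ♙ · · · · · ·
♙ · ♙ ♙ ♙ ♙ ♙ ♙
♖ ♘ ♗ ♕ ♔ ♗ ♘ ♖


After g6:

♜ ♞ ♝ ♛ ♚ ♝ ♞ ♜
♟ ♟ ♟ ♟ ♟ ♟ · ♟
· · · · · · ♟ ·
· · · · · · · ·
· · · · · · · ·
· ♙ · · · · · ·
♙ · ♙ ♙ ♙ ♙ ♙ ♙
♖ ♘ ♗ ♕ ♔ ♗ ♘ ♖


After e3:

♜ ♞ ♝ ♛ ♚ ♝ ♞ ♜
♟ ♟ ♟ ♟ ♟ ♟ · ♟
· · · · · · ♟ ·
· · · · · · · ·
· · · · · · · ·
· ♙ · · ♙ · · ·
♙ · ♙ ♙ · ♙ ♙ ♙
♖ ♘ ♗ ♕ ♔ ♗ ♘ ♖


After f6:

♜ ♞ ♝ ♛ ♚ ♝ ♞ ♜
♟ ♟ ♟ ♟ ♟ · · ♟
· · · · · ♟ ♟ ·
· · · · · · · ·
· · · · · · · ·
· ♙ · · ♙ · · ·
♙ · ♙ ♙ · ♙ ♙ ♙
♖ ♘ ♗ ♕ ♔ ♗ ♘ ♖


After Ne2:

♜ ♞ ♝ ♛ ♚ ♝ ♞ ♜
♟ ♟ ♟ ♟ ♟ · · ♟
· · · · · ♟ ♟ ·
· · · · · · · ·
· · · · · · · ·
· ♙ · · ♙ · · ·
♙ · ♙ ♙ ♘ ♙ ♙ ♙
♖ ♘ ♗ ♕ ♔ ♗ · ♖



  a b c d e f g h
  ─────────────────
8│♜ ♞ ♝ ♛ ♚ ♝ ♞ ♜│8
7│♟ ♟ ♟ ♟ ♟ · · ♟│7
6│· · · · · ♟ ♟ ·│6
5│· · · · · · · ·│5
4│· · · · · · · ·│4
3│· ♙ · · ♙ · · ·│3
2│♙ · ♙ ♙ ♘ ♙ ♙ ♙│2
1│♖ ♘ ♗ ♕ ♔ ♗ · ♖│1
  ─────────────────
  a b c d e f g h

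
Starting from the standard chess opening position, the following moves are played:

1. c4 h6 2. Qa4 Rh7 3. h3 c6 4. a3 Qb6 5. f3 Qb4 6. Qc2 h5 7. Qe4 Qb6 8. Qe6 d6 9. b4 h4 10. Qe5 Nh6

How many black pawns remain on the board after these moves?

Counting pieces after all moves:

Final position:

  a b c d e f g h
  ─────────────────
8│♜ ♞ ♝ · ♚ ♝ · ·│8
7│♟ ♟ · · ♟ ♟ ♟ ♜│7
6│· ♛ ♟ ♟ · · · ♞│6
5│· · · · ♕ · · ·│5
4│· ♙ ♙ · · · · ♟│4
3│♙ · · · · ♙ · ♙│3
2│· · · ♙ ♙ · ♙ ·│2
1│♖ ♘ ♗ · ♔ ♗ ♘ ♖│1
  ─────────────────
  a b c d e f g h


8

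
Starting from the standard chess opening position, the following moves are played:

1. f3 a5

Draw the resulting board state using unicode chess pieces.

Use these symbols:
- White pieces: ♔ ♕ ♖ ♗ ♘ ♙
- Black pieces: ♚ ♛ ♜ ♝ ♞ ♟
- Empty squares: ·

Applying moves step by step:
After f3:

♜ ♞ ♝ ♛ ♚ ♝ ♞ ♜
♟ ♟ ♟ ♟ ♟ ♟ ♟ ♟
· · · · · · · ·
· · · · · · · ·
· · · · · · · ·
· · · · · ♙ · ·
♙ ♙ ♙ ♙ ♙ · ♙ ♙
♖ ♘ ♗ ♕ ♔ ♗ ♘ ♖


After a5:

♜ ♞ ♝ ♛ ♚ ♝ ♞ ♜
· ♟ ♟ ♟ ♟ ♟ ♟ ♟
· · · · · · · ·
♟ · · · · · · ·
· · · · · · · ·
· · · · · ♙ · ·
♙ ♙ ♙ ♙ ♙ · ♙ ♙
♖ ♘ ♗ ♕ ♔ ♗ ♘ ♖



  a b c d e f g h
  ─────────────────
8│♜ ♞ ♝ ♛ ♚ ♝ ♞ ♜│8
7│· ♟ ♟ ♟ ♟ ♟ ♟ ♟│7
6│· · · · · · · ·│6
5│♟ · · · · · · ·│5
4│· · · · · · · ·│4
3│· · · · · ♙ · ·│3
2│♙ ♙ ♙ ♙ ♙ · ♙ ♙│2
1│♖ ♘ ♗ ♕ ♔ ♗ ♘ ♖│1
  ─────────────────
  a b c d e f g h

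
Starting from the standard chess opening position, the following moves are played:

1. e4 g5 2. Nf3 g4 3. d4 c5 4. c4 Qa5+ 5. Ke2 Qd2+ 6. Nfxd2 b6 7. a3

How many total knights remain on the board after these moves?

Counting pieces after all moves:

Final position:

  a b c d e f g h
  ─────────────────
8│♜ ♞ ♝ · ♚ ♝ ♞ ♜│8
7│♟ · · ♟ ♟ ♟ · ♟│7
6│· ♟ · · · · · ·│6
5│· · ♟ · · · · ·│5
4│· · ♙ ♙ ♙ · ♟ ·│4
3│♙ · · · · · · ·│3
2│· ♙ · ♘ ♔ ♙ ♙ ♙│2
1│♖ ♘ ♗ ♕ · ♗ · ♖│1
  ─────────────────
  a b c d e f g h


4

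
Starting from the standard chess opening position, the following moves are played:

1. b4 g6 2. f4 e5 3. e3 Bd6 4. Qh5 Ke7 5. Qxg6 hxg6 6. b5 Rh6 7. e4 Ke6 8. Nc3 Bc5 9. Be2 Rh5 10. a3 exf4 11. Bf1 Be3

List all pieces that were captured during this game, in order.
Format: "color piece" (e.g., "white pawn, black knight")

Tracking captures:
  Qxg6: captured black pawn
  hxg6: captured white queen
  exf4: captured white pawn

black pawn, white queen, white pawn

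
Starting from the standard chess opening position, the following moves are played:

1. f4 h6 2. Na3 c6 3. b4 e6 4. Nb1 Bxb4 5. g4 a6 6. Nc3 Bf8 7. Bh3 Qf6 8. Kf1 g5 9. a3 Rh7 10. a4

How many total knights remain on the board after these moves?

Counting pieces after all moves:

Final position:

  a b c d e f g h
  ─────────────────
8│♜ ♞ ♝ · ♚ ♝ ♞ ·│8
7│· ♟ · ♟ · ♟ · ♜│7
6│♟ · ♟ · ♟ ♛ · ♟│6
5│· · · · · · ♟ ·│5
4│♙ · · · · ♙ ♙ ·│4
3│· · ♘ · · · · ♗│3
2│· · ♙ ♙ ♙ · · ♙│2
1│♖ · ♗ ♕ · ♔ ♘ ♖│1
  ─────────────────
  a b c d e f g h


4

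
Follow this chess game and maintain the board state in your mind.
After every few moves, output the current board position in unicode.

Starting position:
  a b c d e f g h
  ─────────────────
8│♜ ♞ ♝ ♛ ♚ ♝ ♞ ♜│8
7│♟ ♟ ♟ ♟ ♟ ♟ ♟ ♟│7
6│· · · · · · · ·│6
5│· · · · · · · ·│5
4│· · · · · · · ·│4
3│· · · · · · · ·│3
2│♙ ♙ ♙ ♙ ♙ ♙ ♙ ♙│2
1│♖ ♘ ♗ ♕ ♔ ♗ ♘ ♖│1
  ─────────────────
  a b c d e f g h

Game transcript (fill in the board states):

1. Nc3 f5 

  a b c d e f g h
  ─────────────────
8│♜ ♞ ♝ ♛ ♚ ♝ ♞ ♜│8
7│♟ ♟ ♟ ♟ ♟ · ♟ ♟│7
6│· · · · · · · ·│6
5│· · · · · ♟ · ·│5
4│· · · · · · · ·│4
3│· · ♘ · · · · ·│3
2│♙ ♙ ♙ ♙ ♙ ♙ ♙ ♙│2
1│♖ · ♗ ♕ ♔ ♗ ♘ ♖│1
  ─────────────────
  a b c d e f g h

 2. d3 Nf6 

  a b c d e f g h
  ─────────────────
8│♜ ♞ ♝ ♛ ♚ ♝ · ♜│8
7│♟ ♟ ♟ ♟ ♟ · ♟ ♟│7
6│· · · · · ♞ · ·│6
5│· · · · · ♟ · ·│5
4│· · · · · · · ·│4
3│· · ♘ ♙ · · · ·│3
2│♙ ♙ ♙ · ♙ ♙ ♙ ♙│2
1│♖ · ♗ ♕ ♔ ♗ ♘ ♖│1
  ─────────────────
  a b c d e f g h

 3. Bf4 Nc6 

  a b c d e f g h
  ─────────────────
8│♜ · ♝ ♛ ♚ ♝ · ♜│8
7│♟ ♟ ♟ ♟ ♟ · ♟ ♟│7
6│· · ♞ · · ♞ · ·│6
5│· · · · · ♟ · ·│5
4│· · · · · ♗ · ·│4
3│· · ♘ ♙ · · · ·│3
2│♙ ♙ ♙ · ♙ ♙ ♙ ♙│2
1│♖ · · ♕ ♔ ♗ ♘ ♖│1
  ─────────────────
  a b c d e f g h

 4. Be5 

  a b c d e f g h
  ─────────────────
8│♜ · ♝ ♛ ♚ ♝ · ♜│8
7│♟ ♟ ♟ ♟ ♟ · ♟ ♟│7
6│· · ♞ · · ♞ · ·│6
5│· · · · ♗ ♟ · ·│5
4│· · · · · · · ·│4
3│· · ♘ ♙ · · · ·│3
2│♙ ♙ ♙ · ♙ ♙ ♙ ♙│2
1│♖ · · ♕ ♔ ♗ ♘ ♖│1
  ─────────────────
  a b c d e f g h
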